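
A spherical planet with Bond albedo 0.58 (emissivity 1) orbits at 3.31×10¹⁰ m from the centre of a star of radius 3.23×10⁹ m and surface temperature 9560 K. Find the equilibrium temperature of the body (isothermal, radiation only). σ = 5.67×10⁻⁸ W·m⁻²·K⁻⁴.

T ≈ 1700 K

The star's surface emits σT_*⁴; at distance d the flux is S = σT_*⁴(R_*/d)².
S = 5.67×10⁻⁸·(9560)⁴·(3.23×10⁹/3.31×10¹⁰)² = 4.510×10⁶ W/m².
For an isothermal sphere T⁴ = (1−a)S/(4σ) = 8.352×10¹² K⁴.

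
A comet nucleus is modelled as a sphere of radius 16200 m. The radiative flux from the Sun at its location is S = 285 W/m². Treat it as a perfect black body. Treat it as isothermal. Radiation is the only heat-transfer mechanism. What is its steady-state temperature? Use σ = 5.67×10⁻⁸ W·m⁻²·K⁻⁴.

T ≈ 188 K

At equilibrium, absorbed power = emitted power.
Absorbing cross-section = πr² = 8.245×10⁸ m²; emitting surface = 4πr² = 3.298×10⁹ m² (ratio 4).
S·A_cross = εσ·A_surf·T⁴  ⇒  T⁴ = S/(4σ).
T⁴ = 1.00·285/(4·5.67×10⁻⁸) = 1.257×10⁹ K⁴.
T = (1.257×10⁹)^(1/4).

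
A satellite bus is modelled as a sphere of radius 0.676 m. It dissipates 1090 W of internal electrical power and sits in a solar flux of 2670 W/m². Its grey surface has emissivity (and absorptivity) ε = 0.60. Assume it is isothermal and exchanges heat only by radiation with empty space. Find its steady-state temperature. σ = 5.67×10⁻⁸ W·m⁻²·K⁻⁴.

T ≈ 363 K

At steady state, absorbed solar power + internal power = radiated power.
Absorbed: α·S·A_cross = 0.60·2670·1.436 = 2300 W (cross-section πr²).
Total input = 2300 + 1090 = 3390 W.
Radiated: εσ·A_surf·T⁴ with A_surf = 4πr² = 5.743 m².
T⁴ = 3390/(0.60·5.67×10⁻⁸·5.743) = 1.735×10¹⁰ K⁴.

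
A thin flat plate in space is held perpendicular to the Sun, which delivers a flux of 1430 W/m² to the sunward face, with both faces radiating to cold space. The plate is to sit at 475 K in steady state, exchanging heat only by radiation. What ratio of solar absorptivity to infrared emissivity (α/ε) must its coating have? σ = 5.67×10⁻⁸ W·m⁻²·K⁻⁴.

α/ε ≈ 4.04

Balance: αS·A = εσ·2A·T⁴ ⇒ α/ε = 2σT⁴/S.
α/ε = 2·5.67×10⁻⁸·(475)⁴/1430 = 2·5.67×10⁻⁸·5.091×10¹⁰/1430.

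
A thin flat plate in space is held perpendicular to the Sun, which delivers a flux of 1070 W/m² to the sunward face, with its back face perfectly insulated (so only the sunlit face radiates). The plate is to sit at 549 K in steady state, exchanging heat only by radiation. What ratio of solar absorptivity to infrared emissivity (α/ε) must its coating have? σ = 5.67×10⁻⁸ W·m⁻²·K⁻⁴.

Balance: αS·A = εσ·1A·T⁴ ⇒ α/ε = σT⁴/S.
α/ε = 5.67×10⁻⁸·(549)⁴/1070 = 5.67×10⁻⁸·9.084×10¹⁰/1070.

α/ε ≈ 4.81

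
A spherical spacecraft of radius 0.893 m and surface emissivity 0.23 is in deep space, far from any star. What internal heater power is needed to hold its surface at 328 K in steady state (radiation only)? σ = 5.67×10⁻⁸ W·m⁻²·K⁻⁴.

P ≈ 1510 W

P = εσ·4πr²·T⁴.
4πr² = 10.02 m²; T⁴ = 1.157×10¹⁰ K⁴.
P = 0.23·5.67×10⁻⁸·10.02·1.157×10¹⁰.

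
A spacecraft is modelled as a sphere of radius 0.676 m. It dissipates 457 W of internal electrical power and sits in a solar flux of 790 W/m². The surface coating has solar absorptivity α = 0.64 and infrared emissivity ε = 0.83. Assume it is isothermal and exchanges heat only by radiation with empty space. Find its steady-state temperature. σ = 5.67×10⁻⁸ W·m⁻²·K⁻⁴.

At steady state, absorbed solar power + internal power = radiated power.
Absorbed: α·S·A_cross = 0.64·790·1.436 = 725.9 W (cross-section πr²).
Total input = 725.9 + 457 = 1183 W.
Radiated: εσ·A_surf·T⁴ with A_surf = 4πr² = 5.743 m².
T⁴ = 1183/(0.83·5.67×10⁻⁸·5.743) = 4.377×10⁹ K⁴.

T ≈ 257 K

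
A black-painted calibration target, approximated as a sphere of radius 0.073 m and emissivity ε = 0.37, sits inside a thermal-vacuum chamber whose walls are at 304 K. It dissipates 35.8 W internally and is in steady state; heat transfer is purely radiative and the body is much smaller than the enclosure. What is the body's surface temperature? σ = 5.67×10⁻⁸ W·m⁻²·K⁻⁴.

For a small grey body in a large enclosure, net radiated power = εσA(T⁴ − T_w⁴).
Steady state: P = εσA(T⁴ − T_w⁴) with A = 4πr² = 0.06697 m².
T⁴ = P/(εσA) + T_w⁴ = 35.8/(0.37·5.67×10⁻⁸·0.06697) + (304)⁴
    = 2.548×10¹⁰ + 8.541×10⁹ = 3.402×10¹⁰ K⁴.

T ≈ 429 K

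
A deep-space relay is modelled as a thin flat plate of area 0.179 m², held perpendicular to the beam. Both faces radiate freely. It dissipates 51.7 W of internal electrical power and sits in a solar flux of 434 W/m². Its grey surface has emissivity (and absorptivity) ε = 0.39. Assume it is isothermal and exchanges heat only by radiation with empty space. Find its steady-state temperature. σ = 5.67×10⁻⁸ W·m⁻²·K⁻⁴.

At steady state, absorbed solar power + internal power = radiated power.
Absorbed: α·S·A_cross = 0.39·434·0.1790 = 30.30 W (cross-section A).
Total input = 30.30 + 51.7 = 82.00 W.
Radiated: εσ·A_surf·T⁴ with A_surf = 2A = 0.3580 m².
T⁴ = 82.00/(0.39·5.67×10⁻⁸·0.3580) = 1.036×10¹⁰ K⁴.

T ≈ 319 K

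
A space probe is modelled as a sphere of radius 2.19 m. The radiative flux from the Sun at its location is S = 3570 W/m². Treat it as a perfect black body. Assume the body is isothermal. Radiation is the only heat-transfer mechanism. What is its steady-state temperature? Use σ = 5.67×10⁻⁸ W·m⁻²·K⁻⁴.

T ≈ 354 K

At equilibrium, absorbed power = emitted power.
Absorbing cross-section = πr² = 15.07 m²; emitting surface = 4πr² = 60.27 m² (ratio 4).
S·A_cross = εσ·A_surf·T⁴  ⇒  T⁴ = S/(4σ).
T⁴ = 1.00·3570/(4·5.67×10⁻⁸) = 1.574×10¹⁰ K⁴.
T = (1.574×10¹⁰)^(1/4).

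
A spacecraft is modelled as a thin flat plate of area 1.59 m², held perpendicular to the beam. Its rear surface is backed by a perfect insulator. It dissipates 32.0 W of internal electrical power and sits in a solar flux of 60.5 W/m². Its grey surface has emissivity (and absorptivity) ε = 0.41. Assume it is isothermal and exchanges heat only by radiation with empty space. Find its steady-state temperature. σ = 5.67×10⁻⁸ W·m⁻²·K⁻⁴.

T ≈ 210 K

At steady state, absorbed solar power + internal power = radiated power.
Absorbed: α·S·A_cross = 0.41·60.5·1.590 = 39.44 W (cross-section A).
Total input = 39.44 + 32.0 = 71.44 W.
Radiated: εσ·A_surf·T⁴ with A_surf = A = 1.590 m².
T⁴ = 71.44/(0.41·5.67×10⁻⁸·1.590) = 1.933×10⁹ K⁴.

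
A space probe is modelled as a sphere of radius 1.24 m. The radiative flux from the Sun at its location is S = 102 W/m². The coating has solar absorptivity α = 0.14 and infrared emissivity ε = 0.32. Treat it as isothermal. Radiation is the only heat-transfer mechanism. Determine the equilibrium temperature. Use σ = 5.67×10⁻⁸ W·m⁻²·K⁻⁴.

T ≈ 118 K

At equilibrium, absorbed power = emitted power.
Absorbing cross-section = πr² = 4.831 m²; emitting surface = 4πr² = 19.32 m² (ratio 4).
αS·A_cross = εσ·A_surf·T⁴  ⇒  T⁴ = αS/(ε·4σ).
T⁴ = 0.140·102/(0.32·4·5.67×10⁻⁸) = 1.968×10⁸ K⁴.
T = (1.968×10⁸)^(1/4).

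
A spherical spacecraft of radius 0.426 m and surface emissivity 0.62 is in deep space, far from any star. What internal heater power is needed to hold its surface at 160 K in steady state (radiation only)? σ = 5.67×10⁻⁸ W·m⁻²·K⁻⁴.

P ≈ 52.5 W

P = εσ·4πr²·T⁴.
4πr² = 2.280 m²; T⁴ = 6.554×10⁸ K⁴.
P = 0.62·5.67×10⁻⁸·2.280·6.554×10⁸.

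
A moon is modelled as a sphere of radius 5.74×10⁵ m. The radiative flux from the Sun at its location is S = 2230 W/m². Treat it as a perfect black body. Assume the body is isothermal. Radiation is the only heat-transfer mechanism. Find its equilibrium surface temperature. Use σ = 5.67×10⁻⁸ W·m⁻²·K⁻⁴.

At equilibrium, absorbed power = emitted power.
Absorbing cross-section = πr² = 1.035×10¹² m²; emitting surface = 4πr² = 4.140×10¹² m² (ratio 4).
S·A_cross = εσ·A_surf·T⁴  ⇒  T⁴ = S/(4σ).
T⁴ = 1.00·2230/(4·5.67×10⁻⁸) = 9.832×10⁹ K⁴.
T = (9.832×10⁹)^(1/4).

T ≈ 315 K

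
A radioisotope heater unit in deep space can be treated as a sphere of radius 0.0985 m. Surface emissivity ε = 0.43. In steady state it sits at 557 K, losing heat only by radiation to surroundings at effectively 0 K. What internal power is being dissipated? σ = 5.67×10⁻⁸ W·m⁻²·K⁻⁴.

P ≈ 286 W

Steady state: P = εσA T⁴.
A = 4πr² = 0.1219 m²; T⁴ = (557)⁴ = 9.625×10¹⁰ K⁴.
P = 0.43 × 5.67×10⁻⁸ × 0.1219 × 9.625×10¹⁰.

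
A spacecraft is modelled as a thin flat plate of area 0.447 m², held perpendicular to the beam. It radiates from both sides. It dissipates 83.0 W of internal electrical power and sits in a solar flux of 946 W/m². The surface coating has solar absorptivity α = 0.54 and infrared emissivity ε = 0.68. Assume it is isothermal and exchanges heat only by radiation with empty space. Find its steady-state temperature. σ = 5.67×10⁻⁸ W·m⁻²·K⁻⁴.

T ≈ 308 K

At steady state, absorbed solar power + internal power = radiated power.
Absorbed: α·S·A_cross = 0.54·946·0.4470 = 228.3 W (cross-section A).
Total input = 228.3 + 83.0 = 311.3 W.
Radiated: εσ·A_surf·T⁴ with A_surf = 2A = 0.8940 m².
T⁴ = 311.3/(0.68·5.67×10⁻⁸·0.8940) = 9.033×10⁹ K⁴.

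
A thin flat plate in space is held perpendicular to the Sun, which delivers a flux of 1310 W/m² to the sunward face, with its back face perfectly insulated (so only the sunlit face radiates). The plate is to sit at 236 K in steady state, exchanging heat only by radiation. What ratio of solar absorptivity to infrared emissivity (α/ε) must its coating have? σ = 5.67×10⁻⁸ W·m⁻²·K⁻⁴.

α/ε ≈ 0.134

Balance: αS·A = εσ·1A·T⁴ ⇒ α/ε = σT⁴/S.
α/ε = 5.67×10⁻⁸·(236)⁴/1310 = 5.67×10⁻⁸·3.102×10⁹/1310.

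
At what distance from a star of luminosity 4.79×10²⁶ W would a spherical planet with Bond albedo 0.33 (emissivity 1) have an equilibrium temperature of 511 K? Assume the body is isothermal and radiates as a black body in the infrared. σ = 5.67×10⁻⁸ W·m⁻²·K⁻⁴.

For an isothermal black-emitting sphere, (1−a)S·πr² = σ·4πr²·T⁴ ⇒ S = 4σT⁴/(1−a).
S = 4·5.67×10⁻⁸·(511)⁴/0.670 = 23080 W/m².
Flux falls as S = L/(4πd²), so d = √(L/(4πS)) = √(4.79×10²⁶/(4π·23080)).

d ≈ 4.06×10¹⁰ m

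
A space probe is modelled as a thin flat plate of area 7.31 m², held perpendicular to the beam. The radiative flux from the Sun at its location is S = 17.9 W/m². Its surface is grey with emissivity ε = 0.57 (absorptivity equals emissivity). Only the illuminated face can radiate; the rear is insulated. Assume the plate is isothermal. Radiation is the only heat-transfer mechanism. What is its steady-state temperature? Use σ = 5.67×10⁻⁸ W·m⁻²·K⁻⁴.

At equilibrium, absorbed power = emitted power.
Absorbing cross-section = A = 7.310 m²; emitting surface = A = 7.310 m² (ratio 1).
εS·A_cross = εσ·A_surf·T⁴  ⇒  T⁴ = S/(1σ)   (ε cancels).
T⁴ = 17.9/(1·5.67×10⁻⁸) = 3.157×10⁸ K⁴.
T = (3.157×10⁸)^(1/4).

T ≈ 133 K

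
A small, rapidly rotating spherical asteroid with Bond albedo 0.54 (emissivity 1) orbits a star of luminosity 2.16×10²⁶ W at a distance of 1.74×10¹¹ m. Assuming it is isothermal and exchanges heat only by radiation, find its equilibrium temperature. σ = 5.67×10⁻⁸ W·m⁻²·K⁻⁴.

First find the stellar flux at distance d: S = L/(4πd²) = 2.16×10²⁶/(4π·(1.74×10¹¹)²) = 567.7 W/m².
For an isothermal sphere, absorbed (1−a)S·πr² = emitted σ·4πr²·T⁴, so T⁴ = (1−a)S/(4σ).
T⁴ = 0.460·567.7/(4·5.67×10⁻⁸) = 1.151×10⁹ K⁴.

T ≈ 184 K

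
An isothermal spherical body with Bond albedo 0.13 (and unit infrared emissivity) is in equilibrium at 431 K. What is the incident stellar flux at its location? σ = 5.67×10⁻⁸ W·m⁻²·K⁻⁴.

(1−a)S·πr² = σ·4πr²·T⁴ ⇒ S = 4σT⁴/(1−a).
S = 4·5.67×10⁻⁸·3.451×10¹⁰/0.870.

S ≈ 9000 W/m²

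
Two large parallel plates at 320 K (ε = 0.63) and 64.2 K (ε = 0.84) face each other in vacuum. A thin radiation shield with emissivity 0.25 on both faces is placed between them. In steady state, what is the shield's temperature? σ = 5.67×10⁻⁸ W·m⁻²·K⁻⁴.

In steady state the net flux on the hot side equals that on the cold side.
σ(T₁⁴−T_s⁴)/D₁ = σ(T_s⁴−T₂⁴)/D₂, with D₁ = 1/ε₁+1/ε_s−1 = 4.587, D₂ = 1/ε_s+1/ε₂−1 = 4.190.
Solve for T_s⁴: T_s⁴ = (D₂·T₁⁴ + D₁·T₂⁴)/(D₁+D₂) = 5.015×10⁹ K⁴.

T_s ≈ 266 K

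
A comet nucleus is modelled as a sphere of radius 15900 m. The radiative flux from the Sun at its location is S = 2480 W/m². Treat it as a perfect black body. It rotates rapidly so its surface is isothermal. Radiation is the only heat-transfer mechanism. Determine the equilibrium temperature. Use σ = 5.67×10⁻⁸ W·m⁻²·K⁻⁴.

At equilibrium, absorbed power = emitted power.
Absorbing cross-section = πr² = 7.942×10⁸ m²; emitting surface = 4πr² = 3.177×10⁹ m² (ratio 4).
S·A_cross = εσ·A_surf·T⁴  ⇒  T⁴ = S/(4σ).
T⁴ = 1.00·2480/(4·5.67×10⁻⁸) = 1.093×10¹⁰ K⁴.
T = (1.093×10¹⁰)^(1/4).

T ≈ 323 K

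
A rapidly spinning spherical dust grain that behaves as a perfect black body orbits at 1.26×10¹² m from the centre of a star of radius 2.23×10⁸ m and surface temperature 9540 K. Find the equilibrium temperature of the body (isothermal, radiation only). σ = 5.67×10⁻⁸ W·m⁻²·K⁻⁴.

The star's surface emits σT_*⁴; at distance d the flux is S = σT_*⁴(R_*/d)².
S = 5.67×10⁻⁸·(9540)⁴·(2.23×10⁸/1.26×10¹²)² = 14.71 W/m².
For an isothermal sphere T⁴ = (1−a)S/(4σ) = 6.486×10⁷ K⁴.

T ≈ 89.7 K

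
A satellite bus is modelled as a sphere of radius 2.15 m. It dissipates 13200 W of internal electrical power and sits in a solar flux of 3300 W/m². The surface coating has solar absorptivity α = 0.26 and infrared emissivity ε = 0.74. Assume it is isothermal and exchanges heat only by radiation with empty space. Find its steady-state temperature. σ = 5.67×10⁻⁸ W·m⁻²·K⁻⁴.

At steady state, absorbed solar power + internal power = radiated power.
Absorbed: α·S·A_cross = 0.26·3300·14.52 = 12460 W (cross-section πr²).
Total input = 12460 + 13200 = 25660 W.
Radiated: εσ·A_surf·T⁴ with A_surf = 4πr² = 58.09 m².
T⁴ = 25660/(0.74·5.67×10⁻⁸·58.09) = 1.053×10¹⁰ K⁴.

T ≈ 320 K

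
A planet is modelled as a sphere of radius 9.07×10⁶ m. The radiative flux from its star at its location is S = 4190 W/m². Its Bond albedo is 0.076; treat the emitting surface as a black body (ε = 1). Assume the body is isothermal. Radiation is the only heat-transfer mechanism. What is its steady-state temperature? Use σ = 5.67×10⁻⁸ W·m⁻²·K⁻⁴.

At equilibrium, absorbed power = emitted power.
Absorbing cross-section = πr² = 2.584×10¹⁴ m²; emitting surface = 4πr² = 1.034×10¹⁵ m² (ratio 4).
(1−a)S·A_cross = εσ·A_surf·T⁴  ⇒  T⁴ = (1−a)S/(4σ).
T⁴ = 0.924·4190/(4·5.67×10⁻⁸) = 1.707×10¹⁰ K⁴.
T = (1.707×10¹⁰)^(1/4).

T ≈ 361 K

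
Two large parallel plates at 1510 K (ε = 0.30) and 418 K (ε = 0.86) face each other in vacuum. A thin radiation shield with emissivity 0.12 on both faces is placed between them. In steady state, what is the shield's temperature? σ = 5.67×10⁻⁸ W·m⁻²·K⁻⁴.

In steady state the net flux on the hot side equals that on the cold side.
σ(T₁⁴−T_s⁴)/D₁ = σ(T_s⁴−T₂⁴)/D₂, with D₁ = 1/ε₁+1/ε_s−1 = 10.67, D₂ = 1/ε_s+1/ε₂−1 = 8.496.
Solve for T_s⁴: T_s⁴ = (D₂·T₁⁴ + D₁·T₂⁴)/(D₁+D₂) = 2.322×10¹² K⁴.

T_s ≈ 1230 K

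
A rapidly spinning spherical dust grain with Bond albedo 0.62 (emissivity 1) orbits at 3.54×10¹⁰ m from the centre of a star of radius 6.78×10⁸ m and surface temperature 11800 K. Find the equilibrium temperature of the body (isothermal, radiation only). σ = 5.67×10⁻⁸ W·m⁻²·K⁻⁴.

T ≈ 907 K

The star's surface emits σT_*⁴; at distance d the flux is S = σT_*⁴(R_*/d)².
S = 5.67×10⁻⁸·(11800)⁴·(6.78×10⁸/3.54×10¹⁰)² = 4.032×10⁵ W/m².
For an isothermal sphere T⁴ = (1−a)S/(4σ) = 6.756×10¹¹ K⁴.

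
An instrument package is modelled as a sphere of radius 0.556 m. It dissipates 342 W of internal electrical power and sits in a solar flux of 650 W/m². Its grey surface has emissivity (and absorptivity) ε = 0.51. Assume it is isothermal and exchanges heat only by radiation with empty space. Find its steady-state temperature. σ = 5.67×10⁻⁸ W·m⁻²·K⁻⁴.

At steady state, absorbed solar power + internal power = radiated power.
Absorbed: α·S·A_cross = 0.51·650·0.9712 = 321.9 W (cross-section πr²).
Total input = 321.9 + 342 = 663.9 W.
Radiated: εσ·A_surf·T⁴ with A_surf = 4πr² = 3.885 m².
T⁴ = 663.9/(0.51·5.67×10⁻⁸·3.885) = 5.910×10⁹ K⁴.

T ≈ 277 K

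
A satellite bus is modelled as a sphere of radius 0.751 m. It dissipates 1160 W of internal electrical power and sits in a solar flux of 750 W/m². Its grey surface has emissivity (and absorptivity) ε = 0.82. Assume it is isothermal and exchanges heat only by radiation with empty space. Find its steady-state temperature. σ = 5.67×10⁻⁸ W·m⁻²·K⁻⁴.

At steady state, absorbed solar power + internal power = radiated power.
Absorbed: α·S·A_cross = 0.82·750·1.772 = 1090 W (cross-section πr²).
Total input = 1090 + 1160 = 2250 W.
Radiated: εσ·A_surf·T⁴ with A_surf = 4πr² = 7.087 m².
T⁴ = 2250/(0.82·5.67×10⁻⁸·7.087) = 6.827×10⁹ K⁴.

T ≈ 287 K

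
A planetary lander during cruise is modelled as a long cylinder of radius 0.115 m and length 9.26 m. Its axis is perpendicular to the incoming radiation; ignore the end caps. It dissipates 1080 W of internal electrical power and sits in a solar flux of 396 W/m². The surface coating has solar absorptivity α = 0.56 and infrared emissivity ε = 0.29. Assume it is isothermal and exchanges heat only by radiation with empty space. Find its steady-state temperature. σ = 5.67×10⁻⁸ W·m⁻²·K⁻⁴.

T ≈ 345 K

At steady state, absorbed solar power + internal power = radiated power.
Absorbed: α·S·A_cross = 0.56·396·2.130 = 472.3 W (cross-section 2rL).
Total input = 472.3 + 1080 = 1552 W.
Radiated: εσ·A_surf·T⁴ with A_surf = 2πrL = 6.691 m².
T⁴ = 1552/(0.29·5.67×10⁻⁸·6.691) = 1.411×10¹⁰ K⁴.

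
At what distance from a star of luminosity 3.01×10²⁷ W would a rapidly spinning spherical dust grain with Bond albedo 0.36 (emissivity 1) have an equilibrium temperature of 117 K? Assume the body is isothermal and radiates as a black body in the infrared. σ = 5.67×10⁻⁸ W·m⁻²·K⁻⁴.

d ≈ 1.90×10¹² m

For an isothermal black-emitting sphere, (1−a)S·πr² = σ·4πr²·T⁴ ⇒ S = 4σT⁴/(1−a).
S = 4·5.67×10⁻⁸·(117)⁴/0.640 = 66.41 W/m².
Flux falls as S = L/(4πd²), so d = √(L/(4πS)) = √(3.01×10²⁷/(4π·66.41)).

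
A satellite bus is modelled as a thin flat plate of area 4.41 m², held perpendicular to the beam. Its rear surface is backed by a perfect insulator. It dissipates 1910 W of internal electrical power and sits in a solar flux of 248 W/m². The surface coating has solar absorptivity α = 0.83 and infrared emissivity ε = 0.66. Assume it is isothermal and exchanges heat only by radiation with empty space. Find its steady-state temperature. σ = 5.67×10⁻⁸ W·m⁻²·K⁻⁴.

At steady state, absorbed solar power + internal power = radiated power.
Absorbed: α·S·A_cross = 0.83·248·4.410 = 907.8 W (cross-section A).
Total input = 907.8 + 1910 = 2818 W.
Radiated: εσ·A_surf·T⁴ with A_surf = A = 4.410 m².
T⁴ = 2818/(0.66·5.67×10⁻⁸·4.410) = 1.707×10¹⁰ K⁴.

T ≈ 361 K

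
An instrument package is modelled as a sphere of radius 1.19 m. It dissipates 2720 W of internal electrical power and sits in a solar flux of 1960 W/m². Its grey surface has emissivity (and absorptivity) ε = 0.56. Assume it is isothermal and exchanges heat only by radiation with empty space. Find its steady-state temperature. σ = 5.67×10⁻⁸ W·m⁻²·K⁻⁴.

At steady state, absorbed solar power + internal power = radiated power.
Absorbed: α·S·A_cross = 0.56·1960·4.449 = 4883 W (cross-section πr²).
Total input = 4883 + 2720 = 7603 W.
Radiated: εσ·A_surf·T⁴ with A_surf = 4πr² = 17.80 m².
T⁴ = 7603/(0.56·5.67×10⁻⁸·17.80) = 1.346×10¹⁰ K⁴.

T ≈ 341 K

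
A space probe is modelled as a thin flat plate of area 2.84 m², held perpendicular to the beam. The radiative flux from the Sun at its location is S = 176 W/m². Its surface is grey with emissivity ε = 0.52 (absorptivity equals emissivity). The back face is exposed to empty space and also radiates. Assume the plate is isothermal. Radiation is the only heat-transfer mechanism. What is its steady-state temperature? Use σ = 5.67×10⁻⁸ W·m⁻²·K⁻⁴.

T ≈ 198 K

At equilibrium, absorbed power = emitted power.
Absorbing cross-section = A = 2.840 m²; emitting surface = 2A = 5.680 m² (ratio 2).
εS·A_cross = εσ·A_surf·T⁴  ⇒  T⁴ = S/(2σ)   (ε cancels).
T⁴ = 176/(2·5.67×10⁻⁸) = 1.552×10⁹ K⁴.
T = (1.552×10⁹)^(1/4).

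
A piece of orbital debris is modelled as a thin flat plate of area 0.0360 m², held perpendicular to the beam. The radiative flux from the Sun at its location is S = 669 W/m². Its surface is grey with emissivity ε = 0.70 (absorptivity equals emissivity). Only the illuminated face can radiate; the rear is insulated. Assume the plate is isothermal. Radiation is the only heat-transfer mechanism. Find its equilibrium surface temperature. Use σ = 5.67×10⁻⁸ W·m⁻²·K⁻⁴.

T ≈ 330 K

At equilibrium, absorbed power = emitted power.
Absorbing cross-section = A = 0.03600 m²; emitting surface = A = 0.03600 m² (ratio 1).
εS·A_cross = εσ·A_surf·T⁴  ⇒  T⁴ = S/(1σ)   (ε cancels).
T⁴ = 669/(1·5.67×10⁻⁸) = 1.180×10¹⁰ K⁴.
T = (1.180×10¹⁰)^(1/4).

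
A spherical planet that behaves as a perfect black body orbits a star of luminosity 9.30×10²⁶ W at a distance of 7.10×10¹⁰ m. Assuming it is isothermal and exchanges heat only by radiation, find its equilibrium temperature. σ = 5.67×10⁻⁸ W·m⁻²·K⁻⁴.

T ≈ 504 K

First find the stellar flux at distance d: S = L/(4πd²) = 9.30×10²⁶/(4π·(7.10×10¹⁰)²) = 14680 W/m².
For an isothermal sphere, absorbed (1−a)S·πr² = emitted σ·4πr²·T⁴, so T⁴ = (1−a)S/(4σ).
T⁴ = 1.00·14680/(4·5.67×10⁻⁸) = 6.473×10¹⁰ K⁴.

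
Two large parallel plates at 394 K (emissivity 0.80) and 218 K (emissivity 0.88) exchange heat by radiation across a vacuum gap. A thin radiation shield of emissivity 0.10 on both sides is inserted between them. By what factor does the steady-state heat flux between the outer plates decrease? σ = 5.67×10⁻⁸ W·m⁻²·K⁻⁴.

factor ≈ 14.7

Without shield: q₀ = σΔ(T⁴)/(1/ε₁+1/ε₂−1) with denominator 1.386.
With shield the two gaps are in series; the resistances add: (1/ε₁+1/ε_s−1)+(1/ε_s+1/ε₂−1) = 10.25+10.14 = 20.39.
Heat-flux ratio q₀/q = 20.39/1.386.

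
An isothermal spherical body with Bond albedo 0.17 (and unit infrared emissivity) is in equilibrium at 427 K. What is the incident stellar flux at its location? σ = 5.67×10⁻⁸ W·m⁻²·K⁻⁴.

(1−a)S·πr² = σ·4πr²·T⁴ ⇒ S = 4σT⁴/(1−a).
S = 4·5.67×10⁻⁸·3.324×10¹⁰/0.830.

S ≈ 9080 W/m²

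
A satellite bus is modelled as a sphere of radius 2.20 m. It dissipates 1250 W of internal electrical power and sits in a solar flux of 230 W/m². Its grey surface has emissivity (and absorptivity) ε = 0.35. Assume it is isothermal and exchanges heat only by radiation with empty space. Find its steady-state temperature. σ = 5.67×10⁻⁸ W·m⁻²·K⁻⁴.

At steady state, absorbed solar power + internal power = radiated power.
Absorbed: α·S·A_cross = 0.35·230·15.21 = 1224 W (cross-section πr²).
Total input = 1224 + 1250 = 2474 W.
Radiated: εσ·A_surf·T⁴ with A_surf = 4πr² = 60.82 m².
T⁴ = 2474/(0.35·5.67×10⁻⁸·60.82) = 2.050×10⁹ K⁴.

T ≈ 213 K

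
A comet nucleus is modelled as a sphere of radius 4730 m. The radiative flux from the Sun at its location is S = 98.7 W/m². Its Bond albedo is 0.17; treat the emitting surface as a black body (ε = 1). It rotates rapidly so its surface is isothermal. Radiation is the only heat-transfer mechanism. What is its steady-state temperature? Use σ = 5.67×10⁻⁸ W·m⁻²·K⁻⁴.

T ≈ 138 K

At equilibrium, absorbed power = emitted power.
Absorbing cross-section = πr² = 7.029×10⁷ m²; emitting surface = 4πr² = 2.811×10⁸ m² (ratio 4).
(1−a)S·A_cross = εσ·A_surf·T⁴  ⇒  T⁴ = (1−a)S/(4σ).
T⁴ = 0.830·98.7/(4·5.67×10⁻⁸) = 3.612×10⁸ K⁴.
T = (3.612×10⁸)^(1/4).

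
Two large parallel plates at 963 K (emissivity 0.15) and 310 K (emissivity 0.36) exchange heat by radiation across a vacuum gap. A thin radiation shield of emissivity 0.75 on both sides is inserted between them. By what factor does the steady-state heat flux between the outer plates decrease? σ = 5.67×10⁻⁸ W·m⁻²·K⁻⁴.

Without shield: q₀ = σΔ(T⁴)/(1/ε₁+1/ε₂−1) with denominator 8.444.
With shield the two gaps are in series; the resistances add: (1/ε₁+1/ε_s−1)+(1/ε_s+1/ε₂−1) = 7.000+3.111 = 10.11.
Heat-flux ratio q₀/q = 10.11/8.444.

factor ≈ 1.20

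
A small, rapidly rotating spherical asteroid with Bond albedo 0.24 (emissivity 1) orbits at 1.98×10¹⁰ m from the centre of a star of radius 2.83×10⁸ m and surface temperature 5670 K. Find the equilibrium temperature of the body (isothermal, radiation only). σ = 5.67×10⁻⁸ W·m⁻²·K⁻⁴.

T ≈ 448 K

The star's surface emits σT_*⁴; at distance d the flux is S = σT_*⁴(R_*/d)².
S = 5.67×10⁻⁸·(5670)⁴·(2.83×10⁸/1.98×10¹⁰)² = 11970 W/m².
For an isothermal sphere T⁴ = (1−a)S/(4σ) = 4.012×10¹⁰ K⁴.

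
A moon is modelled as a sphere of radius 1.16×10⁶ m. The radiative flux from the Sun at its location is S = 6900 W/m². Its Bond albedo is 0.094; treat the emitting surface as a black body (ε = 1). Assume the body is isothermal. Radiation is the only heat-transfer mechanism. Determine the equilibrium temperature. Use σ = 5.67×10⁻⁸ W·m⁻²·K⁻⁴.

At equilibrium, absorbed power = emitted power.
Absorbing cross-section = πr² = 4.227×10¹² m²; emitting surface = 4πr² = 1.691×10¹³ m² (ratio 4).
(1−a)S·A_cross = εσ·A_surf·T⁴  ⇒  T⁴ = (1−a)S/(4σ).
T⁴ = 0.906·6900/(4·5.67×10⁻⁸) = 2.756×10¹⁰ K⁴.
T = (2.756×10¹⁰)^(1/4).

T ≈ 407 K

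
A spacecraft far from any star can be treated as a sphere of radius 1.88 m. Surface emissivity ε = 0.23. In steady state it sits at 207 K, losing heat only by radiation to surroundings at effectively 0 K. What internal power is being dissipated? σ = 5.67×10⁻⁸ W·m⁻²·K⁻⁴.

P ≈ 1060 W

Steady state: P = εσA T⁴.
A = 4πr² = 44.41 m²; T⁴ = (207)⁴ = 1.836×10⁹ K⁴.
P = 0.23 × 5.67×10⁻⁸ × 44.41 × 1.836×10⁹.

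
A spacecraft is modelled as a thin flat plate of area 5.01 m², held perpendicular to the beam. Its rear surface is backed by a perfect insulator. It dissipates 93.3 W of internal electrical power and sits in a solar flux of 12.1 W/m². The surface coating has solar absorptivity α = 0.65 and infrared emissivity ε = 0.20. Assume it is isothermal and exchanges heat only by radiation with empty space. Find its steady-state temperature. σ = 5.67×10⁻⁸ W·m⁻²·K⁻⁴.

At steady state, absorbed solar power + internal power = radiated power.
Absorbed: α·S·A_cross = 0.65·12.1·5.010 = 39.40 W (cross-section A).
Total input = 39.40 + 93.3 = 132.7 W.
Radiated: εσ·A_surf·T⁴ with A_surf = A = 5.010 m².
T⁴ = 132.7/(0.20·5.67×10⁻⁸·5.010) = 2.336×10⁹ K⁴.

T ≈ 220 K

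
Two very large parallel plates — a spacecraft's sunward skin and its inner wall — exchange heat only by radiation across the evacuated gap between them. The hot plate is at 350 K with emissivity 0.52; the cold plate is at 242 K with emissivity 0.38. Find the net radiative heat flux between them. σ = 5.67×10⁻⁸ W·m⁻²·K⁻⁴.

For two infinite grey parallel plates, q = σ(T₁⁴ − T₂⁴)/(1/ε₁ + 1/ε₂ − 1).
T₁⁴ − T₂⁴ = 1.501×10¹⁰ − 3.430×10⁹ = 1.158×10¹⁰ K⁴.
1/ε₁ + 1/ε₂ − 1 = 1.923 + 2.632 − 1 = 3.555.
q = 5.67×10⁻⁸ × 1.158×10¹⁰ / 3.555.

q ≈ 185 W/m²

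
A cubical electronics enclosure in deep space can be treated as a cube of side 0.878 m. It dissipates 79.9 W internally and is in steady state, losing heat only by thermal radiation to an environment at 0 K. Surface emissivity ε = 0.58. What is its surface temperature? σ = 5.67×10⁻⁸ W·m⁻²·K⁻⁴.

Steady state: internal power = radiated power, P = εσA T⁴.
Radiating area A = 6L² = 4.625 m².
T⁴ = P/(εσA) = 79.9/(0.58·5.67×10⁻⁸·4.625) = 5.253×10⁸ K⁴.
T = (5.253×10⁸)^(1/4).

T ≈ 151 K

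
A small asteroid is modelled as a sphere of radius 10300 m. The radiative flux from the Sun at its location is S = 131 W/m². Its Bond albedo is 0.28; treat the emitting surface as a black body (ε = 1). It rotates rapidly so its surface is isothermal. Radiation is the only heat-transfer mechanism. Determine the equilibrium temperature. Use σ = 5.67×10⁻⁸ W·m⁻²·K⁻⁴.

At equilibrium, absorbed power = emitted power.
Absorbing cross-section = πr² = 3.333×10⁸ m²; emitting surface = 4πr² = 1.333×10⁹ m² (ratio 4).
(1−a)S·A_cross = εσ·A_surf·T⁴  ⇒  T⁴ = (1−a)S/(4σ).
T⁴ = 0.720·131/(4·5.67×10⁻⁸) = 4.159×10⁸ K⁴.
T = (4.159×10⁸)^(1/4).

T ≈ 143 K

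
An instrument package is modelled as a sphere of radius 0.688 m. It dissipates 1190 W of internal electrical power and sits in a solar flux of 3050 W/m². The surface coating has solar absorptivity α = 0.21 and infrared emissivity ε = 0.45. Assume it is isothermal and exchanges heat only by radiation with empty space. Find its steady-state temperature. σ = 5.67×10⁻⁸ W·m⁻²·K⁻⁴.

At steady state, absorbed solar power + internal power = radiated power.
Absorbed: α·S·A_cross = 0.21·3050·1.487 = 952.5 W (cross-section πr²).
Total input = 952.5 + 1190 = 2142 W.
Radiated: εσ·A_surf·T⁴ with A_surf = 4πr² = 5.948 m².
T⁴ = 2142/(0.45·5.67×10⁻⁸·5.948) = 1.412×10¹⁰ K⁴.

T ≈ 345 K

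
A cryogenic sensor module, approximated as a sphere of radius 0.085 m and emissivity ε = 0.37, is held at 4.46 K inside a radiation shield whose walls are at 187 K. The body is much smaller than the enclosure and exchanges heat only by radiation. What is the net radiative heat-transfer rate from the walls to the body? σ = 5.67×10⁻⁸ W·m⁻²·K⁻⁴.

P_net ≈ 2.33 W

For a small grey body in a large enclosure: P_net = εσA(T_body⁴ − T_wall⁴).
A = 4πr² = 0.09079 m²; T_body⁴ − T_wall⁴ = 395.7 − 1.223×10⁹ = -1.223×10⁹ K⁴.
|P_net| = 0.37·5.67×10⁻⁸·0.09079·1.223×10⁹.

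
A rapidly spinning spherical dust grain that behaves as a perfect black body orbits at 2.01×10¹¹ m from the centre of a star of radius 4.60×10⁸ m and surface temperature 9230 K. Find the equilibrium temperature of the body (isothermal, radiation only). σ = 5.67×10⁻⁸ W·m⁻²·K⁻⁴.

T ≈ 312 K

The star's surface emits σT_*⁴; at distance d the flux is S = σT_*⁴(R_*/d)².
S = 5.67×10⁻⁸·(9230)⁴·(4.60×10⁸/2.01×10¹¹)² = 2155 W/m².
For an isothermal sphere T⁴ = (1−a)S/(4σ) = 9.503×10⁹ K⁴.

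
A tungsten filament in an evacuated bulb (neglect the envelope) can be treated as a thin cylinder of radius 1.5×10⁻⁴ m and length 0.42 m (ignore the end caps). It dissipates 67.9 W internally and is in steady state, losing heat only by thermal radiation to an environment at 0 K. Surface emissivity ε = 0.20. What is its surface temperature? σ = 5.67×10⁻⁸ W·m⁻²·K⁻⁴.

Steady state: internal power = radiated power, P = εσA T⁴.
Radiating area A = 2πrL = 3.958×10⁻⁴ m².
T⁴ = P/(εσA) = 67.9/(0.20·5.67×10⁻⁸·3.958×10⁻⁴) = 1.513×10¹³ K⁴.
T = (1.513×10¹³)^(1/4).

T ≈ 1970 K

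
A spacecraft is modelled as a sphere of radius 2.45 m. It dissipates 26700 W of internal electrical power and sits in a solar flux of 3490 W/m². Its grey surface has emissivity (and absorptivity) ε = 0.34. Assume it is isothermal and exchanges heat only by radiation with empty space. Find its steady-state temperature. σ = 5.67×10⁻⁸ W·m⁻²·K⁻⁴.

T ≈ 429 K

At steady state, absorbed solar power + internal power = radiated power.
Absorbed: α·S·A_cross = 0.34·3490·18.86 = 22380 W (cross-section πr²).
Total input = 22380 + 26700 = 49080 W.
Radiated: εσ·A_surf·T⁴ with A_surf = 4πr² = 75.43 m².
T⁴ = 49080/(0.34·5.67×10⁻⁸·75.43) = 3.375×10¹⁰ K⁴.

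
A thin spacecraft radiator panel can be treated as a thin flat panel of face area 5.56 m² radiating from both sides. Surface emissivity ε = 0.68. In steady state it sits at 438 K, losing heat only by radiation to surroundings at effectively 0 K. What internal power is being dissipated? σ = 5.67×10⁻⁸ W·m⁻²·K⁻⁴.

Steady state: P = εσA T⁴.
A = 2·5.56 = 11.12 m²; T⁴ = (438)⁴ = 3.680×10¹⁰ K⁴.
P = 0.68 × 5.67×10⁻⁸ × 11.12 × 3.680×10¹⁰.

P ≈ 15800 W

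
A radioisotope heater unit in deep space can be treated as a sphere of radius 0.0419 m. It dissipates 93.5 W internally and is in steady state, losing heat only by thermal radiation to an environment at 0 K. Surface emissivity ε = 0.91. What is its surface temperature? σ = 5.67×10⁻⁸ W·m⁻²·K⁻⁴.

T ≈ 535 K

Steady state: internal power = radiated power, P = εσA T⁴.
Radiating area A = 4πr² = 0.02206 m².
T⁴ = P/(εσA) = 93.5/(0.91·5.67×10⁻⁸·0.02206) = 8.214×10¹⁰ K⁴.
T = (8.214×10¹⁰)^(1/4).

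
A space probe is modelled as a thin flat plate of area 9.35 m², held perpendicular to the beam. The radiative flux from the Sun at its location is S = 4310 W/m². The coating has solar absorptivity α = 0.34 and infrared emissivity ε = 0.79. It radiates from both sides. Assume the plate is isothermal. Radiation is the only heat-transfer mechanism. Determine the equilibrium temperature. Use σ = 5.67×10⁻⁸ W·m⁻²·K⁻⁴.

T ≈ 358 K

At equilibrium, absorbed power = emitted power.
Absorbing cross-section = A = 9.350 m²; emitting surface = 2A = 18.70 m² (ratio 2).
αS·A_cross = εσ·A_surf·T⁴  ⇒  T⁴ = αS/(ε·2σ).
T⁴ = 0.340·4310/(0.79·2·5.67×10⁻⁸) = 1.636×10¹⁰ K⁴.
T = (1.636×10¹⁰)^(1/4).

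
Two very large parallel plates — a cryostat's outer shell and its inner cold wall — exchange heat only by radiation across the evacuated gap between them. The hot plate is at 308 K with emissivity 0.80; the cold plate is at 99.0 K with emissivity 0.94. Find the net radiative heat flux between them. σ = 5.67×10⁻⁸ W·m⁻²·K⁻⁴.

q ≈ 384 W/m²

For two infinite grey parallel plates, q = σ(T₁⁴ − T₂⁴)/(1/ε₁ + 1/ε₂ − 1).
T₁⁴ − T₂⁴ = 8.999×10⁹ − 9.606×10⁷ = 8.903×10⁹ K⁴.
1/ε₁ + 1/ε₂ − 1 = 1.250 + 1.064 − 1 = 1.314.
q = 5.67×10⁻⁸ × 8.903×10⁹ / 1.314.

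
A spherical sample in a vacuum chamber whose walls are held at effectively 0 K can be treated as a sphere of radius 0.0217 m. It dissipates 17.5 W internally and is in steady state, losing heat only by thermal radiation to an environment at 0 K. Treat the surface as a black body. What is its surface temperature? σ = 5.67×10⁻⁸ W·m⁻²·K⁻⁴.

T ≈ 478 K

Steady state: internal power = radiated power, P = εσA T⁴.
Radiating area A = 4πr² = 0.005917 m².
T⁴ = P/(εσA) = 17.5/(1.0·5.67×10⁻⁸·0.005917) = 5.216×10¹⁰ K⁴.
T = (5.216×10¹⁰)^(1/4).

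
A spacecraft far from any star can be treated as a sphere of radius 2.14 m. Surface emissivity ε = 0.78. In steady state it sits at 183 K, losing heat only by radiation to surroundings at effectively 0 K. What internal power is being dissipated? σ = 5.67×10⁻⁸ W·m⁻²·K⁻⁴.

Steady state: P = εσA T⁴.
A = 4πr² = 57.55 m²; T⁴ = (183)⁴ = 1.122×10⁹ K⁴.
P = 0.78 × 5.67×10⁻⁸ × 57.55 × 1.122×10⁹.

P ≈ 2850 W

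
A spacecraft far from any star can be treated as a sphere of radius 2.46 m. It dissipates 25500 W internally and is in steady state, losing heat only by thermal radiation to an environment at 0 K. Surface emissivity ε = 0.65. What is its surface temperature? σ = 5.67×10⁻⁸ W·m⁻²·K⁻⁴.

Steady state: internal power = radiated power, P = εσA T⁴.
Radiating area A = 4πr² = 76.05 m².
T⁴ = P/(εσA) = 25500/(0.65·5.67×10⁻⁸·76.05) = 9.098×10⁹ K⁴.
T = (9.098×10⁹)^(1/4).

T ≈ 309 K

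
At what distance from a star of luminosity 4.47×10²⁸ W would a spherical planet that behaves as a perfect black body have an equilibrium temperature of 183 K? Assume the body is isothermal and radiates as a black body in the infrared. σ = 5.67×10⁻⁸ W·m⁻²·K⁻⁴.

d ≈ 3.74×10¹² m

For an isothermal black-emitting sphere, (1−a)S·πr² = σ·4πr²·T⁴ ⇒ S = 4σT⁴/(1−a).
S = 4·5.67×10⁻⁸·(183)⁴/1.00 = 254.4 W/m².
Flux falls as S = L/(4πd²), so d = √(L/(4πS)) = √(4.47×10²⁸/(4π·254.4)).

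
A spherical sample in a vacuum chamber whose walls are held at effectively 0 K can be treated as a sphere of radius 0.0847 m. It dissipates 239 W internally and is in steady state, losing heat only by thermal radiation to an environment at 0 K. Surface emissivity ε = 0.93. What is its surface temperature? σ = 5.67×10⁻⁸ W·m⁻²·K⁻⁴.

Steady state: internal power = radiated power, P = εσA T⁴.
Radiating area A = 4πr² = 0.09015 m².
T⁴ = P/(εσA) = 239/(0.93·5.67×10⁻⁸·0.09015) = 5.028×10¹⁰ K⁴.
T = (5.028×10¹⁰)^(1/4).

T ≈ 474 K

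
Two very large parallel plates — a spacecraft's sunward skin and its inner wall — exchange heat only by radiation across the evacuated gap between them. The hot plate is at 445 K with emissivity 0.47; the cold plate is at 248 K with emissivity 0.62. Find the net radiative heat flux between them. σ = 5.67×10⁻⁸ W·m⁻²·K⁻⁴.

For two infinite grey parallel plates, q = σ(T₁⁴ − T₂⁴)/(1/ε₁ + 1/ε₂ − 1).
T₁⁴ − T₂⁴ = 3.921×10¹⁰ − 3.783×10⁹ = 3.543×10¹⁰ K⁴.
1/ε₁ + 1/ε₂ − 1 = 2.128 + 1.613 − 1 = 2.741.
q = 5.67×10⁻⁸ × 3.543×10¹⁰ / 2.741.

q ≈ 733 W/m²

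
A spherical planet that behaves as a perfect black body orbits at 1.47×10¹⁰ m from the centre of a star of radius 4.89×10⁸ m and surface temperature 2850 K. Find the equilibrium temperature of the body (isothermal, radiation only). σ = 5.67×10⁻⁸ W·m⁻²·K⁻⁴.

The star's surface emits σT_*⁴; at distance d the flux is S = σT_*⁴(R_*/d)².
S = 5.67×10⁻⁸·(2850)⁴·(4.89×10⁸/1.47×10¹⁰)² = 4139 W/m².
For an isothermal sphere T⁴ = (1−a)S/(4σ) = 1.825×10¹⁰ K⁴.

T ≈ 368 K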